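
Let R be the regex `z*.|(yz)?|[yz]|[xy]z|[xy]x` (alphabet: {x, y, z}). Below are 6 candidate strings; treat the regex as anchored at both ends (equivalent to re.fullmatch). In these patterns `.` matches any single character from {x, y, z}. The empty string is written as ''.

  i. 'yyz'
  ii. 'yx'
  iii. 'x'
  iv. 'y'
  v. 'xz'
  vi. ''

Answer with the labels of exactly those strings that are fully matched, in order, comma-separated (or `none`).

i. 'yyz' → no match
ii. 'yx' → match
iii. 'x' → match
iv. 'y' → match
v. 'xz' → match
vi. '' → match

ii, iii, iv, v, vi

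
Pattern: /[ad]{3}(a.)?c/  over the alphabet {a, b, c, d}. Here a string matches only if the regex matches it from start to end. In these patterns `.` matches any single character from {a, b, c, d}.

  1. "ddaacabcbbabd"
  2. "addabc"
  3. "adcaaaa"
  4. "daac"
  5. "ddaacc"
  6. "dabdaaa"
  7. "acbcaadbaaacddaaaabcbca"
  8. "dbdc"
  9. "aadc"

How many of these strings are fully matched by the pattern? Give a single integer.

4

1 → no match — must end with "c"
2 → match
3 → no match — must end with "c"
4 → match
5 → match
6 → no match — must end with "c"
7 → no match — must end with "c"
8 → no match
9 → match
Total matched: 4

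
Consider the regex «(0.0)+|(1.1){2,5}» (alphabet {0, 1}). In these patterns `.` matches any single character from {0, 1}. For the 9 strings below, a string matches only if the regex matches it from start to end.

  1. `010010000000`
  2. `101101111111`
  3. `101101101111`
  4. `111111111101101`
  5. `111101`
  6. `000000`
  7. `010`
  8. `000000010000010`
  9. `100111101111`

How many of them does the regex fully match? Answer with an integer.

8

1 → match
2 → match
3 → match
4 → match
5 → match
6 → match
7 → match
8 → match
9 → no match
Total matched: 8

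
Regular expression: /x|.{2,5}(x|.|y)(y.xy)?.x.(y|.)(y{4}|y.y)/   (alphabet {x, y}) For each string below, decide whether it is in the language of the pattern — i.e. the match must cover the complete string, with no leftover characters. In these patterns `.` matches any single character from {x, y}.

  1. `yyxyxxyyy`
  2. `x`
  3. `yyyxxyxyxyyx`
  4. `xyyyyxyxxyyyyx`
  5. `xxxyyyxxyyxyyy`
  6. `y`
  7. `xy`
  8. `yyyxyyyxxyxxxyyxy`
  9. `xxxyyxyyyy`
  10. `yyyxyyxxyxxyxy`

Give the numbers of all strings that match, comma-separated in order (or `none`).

1 → no match
2 → match
3 → no match
4 → no match
5 → no match
6 → no match
7 → no match
8 → match
9 → no match
10 → no match

2, 8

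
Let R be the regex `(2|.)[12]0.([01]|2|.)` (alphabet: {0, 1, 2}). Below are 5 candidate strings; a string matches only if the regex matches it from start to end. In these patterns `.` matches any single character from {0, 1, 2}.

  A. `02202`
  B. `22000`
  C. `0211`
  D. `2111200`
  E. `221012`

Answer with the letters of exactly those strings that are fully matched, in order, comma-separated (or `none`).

A → no match
B → match
C → no match
D → no match
E → no match

B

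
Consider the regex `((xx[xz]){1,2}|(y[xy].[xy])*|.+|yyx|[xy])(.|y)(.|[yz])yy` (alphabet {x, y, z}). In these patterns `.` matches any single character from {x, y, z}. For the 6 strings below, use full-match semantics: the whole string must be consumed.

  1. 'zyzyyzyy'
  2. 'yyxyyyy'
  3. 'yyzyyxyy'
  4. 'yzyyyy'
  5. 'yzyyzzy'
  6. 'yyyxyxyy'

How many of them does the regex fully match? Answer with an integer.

1 → match
2 → match
3 → match
4 → match
5 → no match — must end with 'yy'
6 → match
Total matched: 5

5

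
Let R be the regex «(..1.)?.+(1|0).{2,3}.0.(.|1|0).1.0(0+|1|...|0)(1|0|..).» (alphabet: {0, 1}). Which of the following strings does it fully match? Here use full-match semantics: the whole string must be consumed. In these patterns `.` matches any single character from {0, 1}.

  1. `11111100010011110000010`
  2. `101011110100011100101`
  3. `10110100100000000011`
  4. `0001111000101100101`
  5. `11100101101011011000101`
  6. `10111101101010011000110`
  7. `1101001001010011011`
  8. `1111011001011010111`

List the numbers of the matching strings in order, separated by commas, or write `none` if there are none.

1, 2, 4, 5, 6, 7, 8

1 → match
2 → match
3 → no match
4 → match
5 → match
6 → match
7 → match
8 → match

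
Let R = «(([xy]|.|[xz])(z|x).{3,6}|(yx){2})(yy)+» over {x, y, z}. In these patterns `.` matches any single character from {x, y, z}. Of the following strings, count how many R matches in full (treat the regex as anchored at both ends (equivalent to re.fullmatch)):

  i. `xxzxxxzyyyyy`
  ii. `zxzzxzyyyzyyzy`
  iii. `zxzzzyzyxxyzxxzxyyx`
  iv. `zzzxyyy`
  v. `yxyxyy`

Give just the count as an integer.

3

i. `xxzxxxzyyyyy` → match
ii → no match — must end with `yy`
iii → no match — must end with `yy`
iv. `zzzxyyy` → match
v. `yxyxyy` → match
Total matched: 3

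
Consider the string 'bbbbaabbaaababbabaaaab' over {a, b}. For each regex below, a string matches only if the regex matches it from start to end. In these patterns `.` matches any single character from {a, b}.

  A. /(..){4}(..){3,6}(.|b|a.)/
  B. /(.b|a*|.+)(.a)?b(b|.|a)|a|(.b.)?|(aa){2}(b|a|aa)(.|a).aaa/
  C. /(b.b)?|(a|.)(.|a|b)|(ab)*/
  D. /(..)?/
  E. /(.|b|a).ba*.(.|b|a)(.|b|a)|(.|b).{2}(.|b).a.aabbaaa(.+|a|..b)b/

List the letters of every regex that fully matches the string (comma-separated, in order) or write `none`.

A

A → match
B → no match
C → no match
D → no match
E → no match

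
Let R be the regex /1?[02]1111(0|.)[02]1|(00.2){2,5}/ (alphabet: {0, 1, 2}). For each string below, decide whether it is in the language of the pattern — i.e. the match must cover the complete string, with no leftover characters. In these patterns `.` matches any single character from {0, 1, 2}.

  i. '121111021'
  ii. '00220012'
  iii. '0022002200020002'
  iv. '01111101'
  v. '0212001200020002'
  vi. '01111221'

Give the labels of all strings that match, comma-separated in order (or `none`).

i → match
ii → match
iii → match
iv → match
v → no match
vi → match

i, ii, iii, iv, vi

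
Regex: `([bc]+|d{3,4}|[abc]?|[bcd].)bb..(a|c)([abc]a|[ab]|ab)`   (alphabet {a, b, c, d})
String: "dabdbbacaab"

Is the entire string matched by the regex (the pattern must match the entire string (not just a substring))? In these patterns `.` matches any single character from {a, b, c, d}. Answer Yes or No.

No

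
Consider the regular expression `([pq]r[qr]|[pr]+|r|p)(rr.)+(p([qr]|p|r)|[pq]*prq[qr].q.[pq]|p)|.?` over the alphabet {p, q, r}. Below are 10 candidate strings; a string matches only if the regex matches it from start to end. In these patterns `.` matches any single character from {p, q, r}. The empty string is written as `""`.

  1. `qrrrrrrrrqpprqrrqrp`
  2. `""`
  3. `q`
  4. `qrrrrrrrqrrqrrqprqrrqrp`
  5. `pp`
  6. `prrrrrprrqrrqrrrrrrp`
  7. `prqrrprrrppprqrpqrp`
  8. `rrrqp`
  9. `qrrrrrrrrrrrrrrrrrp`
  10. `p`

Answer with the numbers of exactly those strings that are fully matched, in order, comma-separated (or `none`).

1, 2, 3, 4, 6, 7, 8, 9, 10

1 → match
2 → match
3 → match
4 → match
5 → no match
6 → match
7 → match
8 → match
9 → match
10 → match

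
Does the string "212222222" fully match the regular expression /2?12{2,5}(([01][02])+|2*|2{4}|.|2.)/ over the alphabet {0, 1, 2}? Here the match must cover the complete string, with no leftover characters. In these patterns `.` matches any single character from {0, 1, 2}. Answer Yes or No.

Yes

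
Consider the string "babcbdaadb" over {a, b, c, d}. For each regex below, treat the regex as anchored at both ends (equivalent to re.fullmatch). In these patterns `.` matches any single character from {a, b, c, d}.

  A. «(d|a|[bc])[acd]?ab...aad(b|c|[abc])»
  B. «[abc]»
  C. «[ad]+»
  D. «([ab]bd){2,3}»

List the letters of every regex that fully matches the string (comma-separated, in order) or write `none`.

A

A → match
B → no match
C → no match
D → no match — must end with "bd"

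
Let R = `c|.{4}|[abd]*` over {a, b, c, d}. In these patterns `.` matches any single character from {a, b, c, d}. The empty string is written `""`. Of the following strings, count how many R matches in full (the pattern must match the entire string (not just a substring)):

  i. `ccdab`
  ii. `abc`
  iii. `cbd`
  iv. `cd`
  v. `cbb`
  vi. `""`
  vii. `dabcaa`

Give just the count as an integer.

1

i. `ccdab` → no match
ii. `abc` → no match
iii. `cbd` → no match
iv. `cd` → no match
v. `cbb` → no match
vi. `""` → match
vii. `dabcaa` → no match
Total matched: 1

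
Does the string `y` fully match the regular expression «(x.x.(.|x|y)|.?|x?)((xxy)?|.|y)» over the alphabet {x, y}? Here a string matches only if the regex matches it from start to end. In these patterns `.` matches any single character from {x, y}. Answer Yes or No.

Yes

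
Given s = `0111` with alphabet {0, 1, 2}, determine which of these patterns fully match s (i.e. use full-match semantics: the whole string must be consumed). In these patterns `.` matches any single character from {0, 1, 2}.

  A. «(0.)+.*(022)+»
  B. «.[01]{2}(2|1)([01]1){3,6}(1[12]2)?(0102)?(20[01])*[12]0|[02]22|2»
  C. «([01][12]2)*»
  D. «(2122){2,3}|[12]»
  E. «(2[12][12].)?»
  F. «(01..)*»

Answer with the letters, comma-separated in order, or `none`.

F

A → no match — must end with `022`
B → no match
C → no match
D → no match
E → no match
F → match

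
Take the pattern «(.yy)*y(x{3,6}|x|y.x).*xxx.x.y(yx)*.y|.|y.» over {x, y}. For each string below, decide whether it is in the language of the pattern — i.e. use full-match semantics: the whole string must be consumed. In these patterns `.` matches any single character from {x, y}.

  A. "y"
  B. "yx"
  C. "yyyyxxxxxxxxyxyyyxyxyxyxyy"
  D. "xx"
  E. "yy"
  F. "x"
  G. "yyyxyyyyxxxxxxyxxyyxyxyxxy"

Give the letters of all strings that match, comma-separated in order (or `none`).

A → match
B → match
C → match
D → no match
E → match
F → match
G → match

A, B, C, E, F, G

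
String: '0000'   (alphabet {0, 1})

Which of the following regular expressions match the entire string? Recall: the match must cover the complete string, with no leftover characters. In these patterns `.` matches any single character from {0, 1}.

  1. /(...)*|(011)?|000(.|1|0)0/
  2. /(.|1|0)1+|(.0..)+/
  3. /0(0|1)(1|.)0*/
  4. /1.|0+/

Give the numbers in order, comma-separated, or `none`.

1 → no match
2 → match
3 → match
4 → match

2, 3, 4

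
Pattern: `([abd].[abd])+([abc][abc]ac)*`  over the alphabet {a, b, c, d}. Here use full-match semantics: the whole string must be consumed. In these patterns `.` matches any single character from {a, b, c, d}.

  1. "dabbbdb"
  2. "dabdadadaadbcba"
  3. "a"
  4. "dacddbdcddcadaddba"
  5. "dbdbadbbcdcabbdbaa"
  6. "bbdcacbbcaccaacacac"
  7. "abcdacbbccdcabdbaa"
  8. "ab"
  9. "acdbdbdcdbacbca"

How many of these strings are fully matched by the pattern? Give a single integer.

1. "dabbbdb" → no match
2 → no match
3. "a" → no match
4 → no match
5 → no match
6 → no match
7 → no match
8. "ab" → no match
9 → no match
Total matched: 0

0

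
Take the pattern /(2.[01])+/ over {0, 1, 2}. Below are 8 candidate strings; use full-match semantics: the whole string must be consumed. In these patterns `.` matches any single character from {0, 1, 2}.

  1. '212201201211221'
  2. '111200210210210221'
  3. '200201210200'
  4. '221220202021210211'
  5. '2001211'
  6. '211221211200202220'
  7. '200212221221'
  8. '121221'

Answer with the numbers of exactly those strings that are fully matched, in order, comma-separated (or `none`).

3

1 → no match
2 → no match — must start with '2'
3 → match
4 → no match
5 → no match
6 → no match
7 → no match
8 → no match — must start with '2'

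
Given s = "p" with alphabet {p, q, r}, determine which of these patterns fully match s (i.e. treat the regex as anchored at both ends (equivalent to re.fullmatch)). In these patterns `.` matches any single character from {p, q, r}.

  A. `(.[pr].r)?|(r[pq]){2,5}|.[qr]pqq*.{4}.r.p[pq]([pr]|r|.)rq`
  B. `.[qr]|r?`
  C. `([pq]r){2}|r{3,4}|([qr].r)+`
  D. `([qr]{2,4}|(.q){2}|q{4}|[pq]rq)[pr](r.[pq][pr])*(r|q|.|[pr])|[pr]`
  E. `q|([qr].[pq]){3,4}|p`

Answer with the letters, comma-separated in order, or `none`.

D, E

A → no match
B → no match
C → no match — must end with "r"
D → match
E → match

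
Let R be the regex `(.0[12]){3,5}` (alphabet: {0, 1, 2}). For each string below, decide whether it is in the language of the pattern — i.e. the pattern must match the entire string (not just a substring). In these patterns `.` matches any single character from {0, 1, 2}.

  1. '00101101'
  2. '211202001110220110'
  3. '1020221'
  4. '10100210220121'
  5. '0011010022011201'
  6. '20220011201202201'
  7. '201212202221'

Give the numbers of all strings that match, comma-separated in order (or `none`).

1 → no match
2 → no match
3 → no match
4 → no match
5 → no match
6 → no match
7 → no match

none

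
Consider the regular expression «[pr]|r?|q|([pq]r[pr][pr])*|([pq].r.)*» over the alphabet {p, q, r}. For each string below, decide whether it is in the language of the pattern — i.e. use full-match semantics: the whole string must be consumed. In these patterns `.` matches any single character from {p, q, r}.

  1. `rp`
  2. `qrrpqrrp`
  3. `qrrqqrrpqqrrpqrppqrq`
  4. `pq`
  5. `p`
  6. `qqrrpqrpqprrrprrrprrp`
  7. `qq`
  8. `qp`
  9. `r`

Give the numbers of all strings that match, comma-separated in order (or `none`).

2, 3, 5, 9

1. `rp` → no match
2. `qrrpqrrp` → match
3 → match
4. `pq` → no match
5. `p` → match
6 → no match
7. `qq` → no match
8. `qp` → no match
9. `r` → match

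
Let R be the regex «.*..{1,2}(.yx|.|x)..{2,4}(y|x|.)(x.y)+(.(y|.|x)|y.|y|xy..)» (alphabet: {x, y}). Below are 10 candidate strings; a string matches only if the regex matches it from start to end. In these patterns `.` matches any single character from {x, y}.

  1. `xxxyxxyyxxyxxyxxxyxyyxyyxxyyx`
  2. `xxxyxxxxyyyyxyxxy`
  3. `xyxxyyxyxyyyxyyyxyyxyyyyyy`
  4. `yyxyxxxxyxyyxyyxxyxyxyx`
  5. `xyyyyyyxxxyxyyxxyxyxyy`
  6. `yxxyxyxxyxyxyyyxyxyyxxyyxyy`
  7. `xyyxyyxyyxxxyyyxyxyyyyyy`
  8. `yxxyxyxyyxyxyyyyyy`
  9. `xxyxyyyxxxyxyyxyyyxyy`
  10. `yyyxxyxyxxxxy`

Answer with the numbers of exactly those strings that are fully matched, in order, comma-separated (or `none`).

1 → match
2 → no match
3 → no match
4 → no match
5 → no match
6 → no match
7 → no match
8 → no match
9 → no match
10 → no match

1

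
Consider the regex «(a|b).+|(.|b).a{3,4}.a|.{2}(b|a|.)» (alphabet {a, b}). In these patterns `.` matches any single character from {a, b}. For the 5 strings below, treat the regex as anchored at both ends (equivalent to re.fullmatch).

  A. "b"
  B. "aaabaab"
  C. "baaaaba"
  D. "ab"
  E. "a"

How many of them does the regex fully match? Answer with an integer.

3

A → no match
B → match
C → match
D → match
E → no match
Total matched: 3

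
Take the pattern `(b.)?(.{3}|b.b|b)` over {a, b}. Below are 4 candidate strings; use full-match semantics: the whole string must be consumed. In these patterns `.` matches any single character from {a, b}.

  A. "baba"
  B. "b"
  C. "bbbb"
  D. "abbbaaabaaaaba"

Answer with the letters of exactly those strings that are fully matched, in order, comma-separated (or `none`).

B

A. "baba" → no match
B. "b" → match
C. "bbbb" → no match
D → no match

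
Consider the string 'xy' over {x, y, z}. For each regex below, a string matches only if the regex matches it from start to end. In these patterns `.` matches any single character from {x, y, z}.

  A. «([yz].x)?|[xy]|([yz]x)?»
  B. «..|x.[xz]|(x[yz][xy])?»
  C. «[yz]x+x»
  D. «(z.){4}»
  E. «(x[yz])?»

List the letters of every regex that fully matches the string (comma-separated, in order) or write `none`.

A → no match
B → match
C → no match — must end with 'xx'
D → no match — must start with 'z'
E → match

B, E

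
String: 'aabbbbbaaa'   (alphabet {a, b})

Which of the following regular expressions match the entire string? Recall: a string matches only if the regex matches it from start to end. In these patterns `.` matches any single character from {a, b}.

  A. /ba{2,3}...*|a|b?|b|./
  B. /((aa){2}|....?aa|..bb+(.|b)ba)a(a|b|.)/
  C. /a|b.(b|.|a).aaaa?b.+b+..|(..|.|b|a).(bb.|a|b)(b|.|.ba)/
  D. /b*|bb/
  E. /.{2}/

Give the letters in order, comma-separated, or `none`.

B

A → no match
B → match
C → no match
D → no match
E → no match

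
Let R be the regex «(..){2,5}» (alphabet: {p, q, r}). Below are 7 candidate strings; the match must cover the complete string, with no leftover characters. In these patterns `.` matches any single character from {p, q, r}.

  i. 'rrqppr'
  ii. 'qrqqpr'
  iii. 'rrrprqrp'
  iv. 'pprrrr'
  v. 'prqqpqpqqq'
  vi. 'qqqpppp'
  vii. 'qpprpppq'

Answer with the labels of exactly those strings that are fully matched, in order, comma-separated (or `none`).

i → match
ii → match
iii → match
iv → match
v → match
vi → no match
vii → match

i, ii, iii, iv, v, vii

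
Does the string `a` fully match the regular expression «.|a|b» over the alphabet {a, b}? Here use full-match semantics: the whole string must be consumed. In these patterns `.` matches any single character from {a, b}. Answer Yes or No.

Yes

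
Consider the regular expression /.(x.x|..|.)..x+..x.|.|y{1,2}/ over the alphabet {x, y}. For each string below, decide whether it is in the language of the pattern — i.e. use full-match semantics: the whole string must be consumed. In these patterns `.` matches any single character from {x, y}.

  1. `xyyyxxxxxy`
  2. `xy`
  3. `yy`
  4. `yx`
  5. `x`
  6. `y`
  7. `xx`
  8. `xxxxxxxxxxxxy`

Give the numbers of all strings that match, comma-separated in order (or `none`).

1, 3, 5, 6, 8

1 → match
2 → no match
3 → match
4 → no match
5 → match
6 → match
7 → no match
8 → match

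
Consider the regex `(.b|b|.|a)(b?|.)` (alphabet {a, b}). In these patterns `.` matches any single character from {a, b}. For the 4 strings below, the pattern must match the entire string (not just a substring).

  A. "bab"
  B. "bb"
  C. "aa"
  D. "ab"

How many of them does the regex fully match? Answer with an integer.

A → no match
B → match
C → match
D → match
Total matched: 3

3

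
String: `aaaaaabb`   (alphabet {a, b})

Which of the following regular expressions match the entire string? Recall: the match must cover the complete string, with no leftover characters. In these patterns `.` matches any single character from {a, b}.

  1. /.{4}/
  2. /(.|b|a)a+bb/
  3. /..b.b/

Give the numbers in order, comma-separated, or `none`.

1 → no match
2 → match
3 → no match

2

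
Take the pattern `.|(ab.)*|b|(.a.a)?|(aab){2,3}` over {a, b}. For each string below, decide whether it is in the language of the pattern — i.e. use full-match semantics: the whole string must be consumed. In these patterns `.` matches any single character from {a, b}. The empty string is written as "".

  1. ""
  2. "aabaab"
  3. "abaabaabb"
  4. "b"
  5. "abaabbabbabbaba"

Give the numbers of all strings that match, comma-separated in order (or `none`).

1 → match
2 → match
3 → match
4 → match
5 → match

1, 2, 3, 4, 5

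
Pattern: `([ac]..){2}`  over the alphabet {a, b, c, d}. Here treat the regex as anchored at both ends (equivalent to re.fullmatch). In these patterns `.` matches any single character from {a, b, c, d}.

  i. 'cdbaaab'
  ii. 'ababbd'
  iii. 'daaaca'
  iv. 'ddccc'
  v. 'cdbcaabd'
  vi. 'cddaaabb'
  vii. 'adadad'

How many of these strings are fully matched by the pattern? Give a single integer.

i → no match
ii → no match
iii → no match
iv → no match
v → no match
vi → no match
vii → no match
Total matched: 0

0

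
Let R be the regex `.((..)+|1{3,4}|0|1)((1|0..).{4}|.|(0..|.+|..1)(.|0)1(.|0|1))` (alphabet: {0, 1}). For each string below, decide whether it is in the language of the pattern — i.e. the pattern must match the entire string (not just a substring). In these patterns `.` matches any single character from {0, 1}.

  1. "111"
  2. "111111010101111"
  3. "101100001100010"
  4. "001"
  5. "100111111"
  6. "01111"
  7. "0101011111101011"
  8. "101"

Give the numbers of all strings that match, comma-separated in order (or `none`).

1, 2, 3, 4, 5, 6, 7, 8

1 → match
2 → match
3 → match
4 → match
5 → match
6 → match
7 → match
8 → match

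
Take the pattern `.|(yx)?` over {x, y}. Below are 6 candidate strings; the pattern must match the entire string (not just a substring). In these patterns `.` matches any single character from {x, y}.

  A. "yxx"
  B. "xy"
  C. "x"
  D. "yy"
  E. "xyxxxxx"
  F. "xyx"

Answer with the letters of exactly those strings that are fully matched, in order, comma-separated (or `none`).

C

A. "yxx" → no match
B. "xy" → no match
C. "x" → match
D. "yy" → no match
E. "xyxxxxx" → no match
F. "xyx" → no match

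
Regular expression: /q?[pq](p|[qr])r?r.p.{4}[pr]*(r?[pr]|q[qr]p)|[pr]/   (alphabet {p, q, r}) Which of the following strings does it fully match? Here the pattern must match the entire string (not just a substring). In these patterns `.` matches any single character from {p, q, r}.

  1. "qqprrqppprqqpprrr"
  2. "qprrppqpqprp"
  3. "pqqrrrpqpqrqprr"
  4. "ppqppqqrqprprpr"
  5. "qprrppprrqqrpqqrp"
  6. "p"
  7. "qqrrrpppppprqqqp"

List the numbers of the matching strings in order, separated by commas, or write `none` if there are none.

2, 6

1 → no match
2 → match
3 → no match
4 → no match
5 → no match
6 → match
7 → no match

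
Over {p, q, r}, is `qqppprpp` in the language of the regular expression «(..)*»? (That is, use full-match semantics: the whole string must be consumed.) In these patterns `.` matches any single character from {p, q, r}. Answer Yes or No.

Yes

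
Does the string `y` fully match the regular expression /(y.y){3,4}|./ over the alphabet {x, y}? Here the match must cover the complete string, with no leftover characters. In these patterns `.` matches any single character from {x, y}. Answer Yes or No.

Yes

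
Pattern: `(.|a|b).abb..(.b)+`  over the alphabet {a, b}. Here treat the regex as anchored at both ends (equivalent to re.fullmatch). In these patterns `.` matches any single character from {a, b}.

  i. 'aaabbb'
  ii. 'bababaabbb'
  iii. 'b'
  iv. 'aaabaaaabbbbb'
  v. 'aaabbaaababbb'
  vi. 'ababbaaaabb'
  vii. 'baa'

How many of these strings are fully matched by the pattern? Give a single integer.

1

i → no match
ii → no match
iii → no match
iv → no match
v → match
vi → no match
vii → no match — must end with 'b'
Total matched: 1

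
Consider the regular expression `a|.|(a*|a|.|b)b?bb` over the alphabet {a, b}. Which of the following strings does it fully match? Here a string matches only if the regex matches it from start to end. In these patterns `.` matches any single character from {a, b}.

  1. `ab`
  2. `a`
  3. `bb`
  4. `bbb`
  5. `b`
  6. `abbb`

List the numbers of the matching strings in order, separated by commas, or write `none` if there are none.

1 → no match
2 → match
3 → match
4 → match
5 → match
6 → match

2, 3, 4, 5, 6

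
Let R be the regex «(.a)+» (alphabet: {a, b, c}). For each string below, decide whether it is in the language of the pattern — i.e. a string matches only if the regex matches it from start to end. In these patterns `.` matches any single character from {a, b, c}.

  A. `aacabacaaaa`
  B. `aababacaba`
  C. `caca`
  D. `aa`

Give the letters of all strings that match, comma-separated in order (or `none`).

A → no match
B → match
C → match
D → match

B, C, D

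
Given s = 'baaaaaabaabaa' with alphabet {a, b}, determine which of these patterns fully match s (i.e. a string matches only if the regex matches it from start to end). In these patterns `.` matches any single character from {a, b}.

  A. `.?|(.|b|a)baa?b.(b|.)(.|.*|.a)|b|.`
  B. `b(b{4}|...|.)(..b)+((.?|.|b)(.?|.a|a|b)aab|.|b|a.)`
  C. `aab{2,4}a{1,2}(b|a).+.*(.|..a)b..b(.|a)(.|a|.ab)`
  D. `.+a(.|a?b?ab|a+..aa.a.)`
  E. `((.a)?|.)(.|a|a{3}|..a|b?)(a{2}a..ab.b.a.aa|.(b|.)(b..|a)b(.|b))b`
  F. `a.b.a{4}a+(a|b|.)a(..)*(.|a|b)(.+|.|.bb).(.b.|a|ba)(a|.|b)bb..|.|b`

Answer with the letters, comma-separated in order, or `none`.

A → no match
B → no match
C → no match — must start with 'aab'
D → match
E → no match — must end with 'b'
F → no match

D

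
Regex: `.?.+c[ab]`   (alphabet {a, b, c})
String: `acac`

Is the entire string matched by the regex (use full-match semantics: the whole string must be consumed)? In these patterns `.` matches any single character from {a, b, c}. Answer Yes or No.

No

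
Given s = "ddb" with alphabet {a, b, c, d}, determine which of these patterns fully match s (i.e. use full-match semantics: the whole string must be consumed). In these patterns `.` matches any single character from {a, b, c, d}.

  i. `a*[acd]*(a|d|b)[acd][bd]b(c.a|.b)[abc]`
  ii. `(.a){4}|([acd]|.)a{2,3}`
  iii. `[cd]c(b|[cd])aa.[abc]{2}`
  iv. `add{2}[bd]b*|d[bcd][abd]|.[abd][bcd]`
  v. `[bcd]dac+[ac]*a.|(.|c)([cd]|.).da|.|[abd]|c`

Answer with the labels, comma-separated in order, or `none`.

iv

i → no match
ii → no match — must end with "a"
iii → no match
iv → match
v → no match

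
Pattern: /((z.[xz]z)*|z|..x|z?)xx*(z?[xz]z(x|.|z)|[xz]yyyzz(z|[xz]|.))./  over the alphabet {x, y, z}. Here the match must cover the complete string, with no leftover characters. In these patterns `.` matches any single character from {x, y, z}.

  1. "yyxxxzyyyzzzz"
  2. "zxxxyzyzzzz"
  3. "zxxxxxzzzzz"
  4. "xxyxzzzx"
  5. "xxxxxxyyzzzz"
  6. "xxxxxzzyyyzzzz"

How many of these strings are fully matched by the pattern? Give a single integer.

2

1 → match
2 → no match
3 → match
4 → no match
5 → no match
6 → no match
Total matched: 2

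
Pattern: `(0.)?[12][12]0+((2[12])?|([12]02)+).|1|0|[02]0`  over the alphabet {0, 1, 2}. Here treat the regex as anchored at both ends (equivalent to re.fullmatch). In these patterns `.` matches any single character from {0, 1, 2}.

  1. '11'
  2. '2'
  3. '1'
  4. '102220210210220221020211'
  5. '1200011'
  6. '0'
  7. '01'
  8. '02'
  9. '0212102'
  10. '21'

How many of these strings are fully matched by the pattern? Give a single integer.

2

1 → no match
2 → no match
3 → match
4 → no match
5 → no match
6 → match
7 → no match
8 → no match
9 → no match
10 → no match
Total matched: 2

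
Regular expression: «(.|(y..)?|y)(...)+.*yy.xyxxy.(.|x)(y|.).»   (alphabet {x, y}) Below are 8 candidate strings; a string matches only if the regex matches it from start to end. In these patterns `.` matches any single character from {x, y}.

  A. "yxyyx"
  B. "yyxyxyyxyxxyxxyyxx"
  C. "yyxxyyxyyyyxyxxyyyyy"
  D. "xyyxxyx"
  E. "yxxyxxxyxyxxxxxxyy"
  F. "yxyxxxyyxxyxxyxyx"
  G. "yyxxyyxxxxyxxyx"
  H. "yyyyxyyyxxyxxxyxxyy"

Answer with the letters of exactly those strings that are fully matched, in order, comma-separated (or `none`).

C

A. "yxyyx" → no match
B → no match
C → match
D. "xyyxxyx" → no match
E → no match
F → no match
G → no match
H → no match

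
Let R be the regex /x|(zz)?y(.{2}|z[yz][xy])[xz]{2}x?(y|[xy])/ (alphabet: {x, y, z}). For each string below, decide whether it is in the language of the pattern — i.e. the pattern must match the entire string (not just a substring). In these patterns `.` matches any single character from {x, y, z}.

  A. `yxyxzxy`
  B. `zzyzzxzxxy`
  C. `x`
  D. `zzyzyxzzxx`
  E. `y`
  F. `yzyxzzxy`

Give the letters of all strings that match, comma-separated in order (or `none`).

A → match
B → match
C → match
D → match
E → no match
F → match

A, B, C, D, F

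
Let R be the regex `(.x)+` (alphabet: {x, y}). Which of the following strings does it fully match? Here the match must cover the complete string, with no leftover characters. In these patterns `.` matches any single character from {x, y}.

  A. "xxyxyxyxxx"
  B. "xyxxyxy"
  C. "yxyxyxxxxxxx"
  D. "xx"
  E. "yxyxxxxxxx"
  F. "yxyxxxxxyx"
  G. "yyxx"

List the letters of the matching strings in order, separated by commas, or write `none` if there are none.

A → match
B → no match — must end with "x"
C → match
D → match
E → match
F → match
G → no match

A, C, D, E, F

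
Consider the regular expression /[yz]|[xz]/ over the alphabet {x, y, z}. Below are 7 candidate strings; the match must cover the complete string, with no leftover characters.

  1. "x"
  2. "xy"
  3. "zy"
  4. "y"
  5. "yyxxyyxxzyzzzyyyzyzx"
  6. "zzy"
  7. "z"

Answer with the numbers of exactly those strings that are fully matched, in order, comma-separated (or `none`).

1 → match
2 → no match
3 → no match
4 → match
5 → no match
6 → no match
7 → match

1, 4, 7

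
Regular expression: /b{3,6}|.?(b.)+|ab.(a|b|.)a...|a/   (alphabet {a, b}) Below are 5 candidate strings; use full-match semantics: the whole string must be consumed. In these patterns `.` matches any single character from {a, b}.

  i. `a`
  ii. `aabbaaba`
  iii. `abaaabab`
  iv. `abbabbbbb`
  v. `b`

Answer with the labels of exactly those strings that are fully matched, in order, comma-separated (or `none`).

i → match
ii → no match
iii → match
iv → no match
v → no match

i, iii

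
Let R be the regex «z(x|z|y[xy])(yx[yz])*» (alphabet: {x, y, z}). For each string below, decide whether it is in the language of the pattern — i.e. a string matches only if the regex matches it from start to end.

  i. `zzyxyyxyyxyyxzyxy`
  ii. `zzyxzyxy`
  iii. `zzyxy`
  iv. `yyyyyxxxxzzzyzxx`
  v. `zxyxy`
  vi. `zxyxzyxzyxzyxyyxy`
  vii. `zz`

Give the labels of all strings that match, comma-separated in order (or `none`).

i, ii, iii, v, vi, vii

i → match
ii → match
iii → match
iv → no match — must start with `z`
v → match
vi → match
vii → match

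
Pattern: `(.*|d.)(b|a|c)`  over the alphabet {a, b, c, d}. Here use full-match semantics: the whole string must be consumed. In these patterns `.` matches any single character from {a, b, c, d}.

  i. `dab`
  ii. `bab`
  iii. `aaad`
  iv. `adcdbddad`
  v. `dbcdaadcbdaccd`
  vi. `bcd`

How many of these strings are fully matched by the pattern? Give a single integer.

2

i → match
ii → match
iii → no match
iv → no match
v → no match
vi → no match
Total matched: 2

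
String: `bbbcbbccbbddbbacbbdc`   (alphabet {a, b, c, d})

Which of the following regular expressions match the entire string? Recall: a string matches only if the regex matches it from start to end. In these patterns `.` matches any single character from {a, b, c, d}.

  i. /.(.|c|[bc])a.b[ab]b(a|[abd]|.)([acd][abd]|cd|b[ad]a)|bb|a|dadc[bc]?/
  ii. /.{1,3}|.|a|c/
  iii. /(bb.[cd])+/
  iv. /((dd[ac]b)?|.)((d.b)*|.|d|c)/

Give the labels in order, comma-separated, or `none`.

iii

i → no match
ii → no match
iii → match
iv → no match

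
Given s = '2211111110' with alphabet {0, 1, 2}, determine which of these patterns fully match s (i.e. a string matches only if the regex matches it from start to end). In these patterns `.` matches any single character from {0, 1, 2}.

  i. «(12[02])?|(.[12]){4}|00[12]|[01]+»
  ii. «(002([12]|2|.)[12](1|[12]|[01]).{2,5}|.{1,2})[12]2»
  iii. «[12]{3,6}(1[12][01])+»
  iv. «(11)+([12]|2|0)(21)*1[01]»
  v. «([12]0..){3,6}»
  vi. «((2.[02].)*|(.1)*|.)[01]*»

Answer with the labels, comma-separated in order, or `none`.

iii

i → no match
ii → no match — must end with '2'
iii → match
iv → no match — must start with '11'
v → no match
vi → no match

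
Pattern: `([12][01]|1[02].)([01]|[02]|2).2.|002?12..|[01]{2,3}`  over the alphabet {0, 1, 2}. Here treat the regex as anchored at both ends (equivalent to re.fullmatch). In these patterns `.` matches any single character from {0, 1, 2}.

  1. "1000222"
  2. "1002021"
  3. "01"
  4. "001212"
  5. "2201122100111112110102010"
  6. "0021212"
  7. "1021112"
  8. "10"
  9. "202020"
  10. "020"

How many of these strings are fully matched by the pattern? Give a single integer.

7

1 → match
2 → match
3 → match
4 → match
5 → no match
6 → match
7 → no match
8 → match
9 → match
10 → no match
Total matched: 7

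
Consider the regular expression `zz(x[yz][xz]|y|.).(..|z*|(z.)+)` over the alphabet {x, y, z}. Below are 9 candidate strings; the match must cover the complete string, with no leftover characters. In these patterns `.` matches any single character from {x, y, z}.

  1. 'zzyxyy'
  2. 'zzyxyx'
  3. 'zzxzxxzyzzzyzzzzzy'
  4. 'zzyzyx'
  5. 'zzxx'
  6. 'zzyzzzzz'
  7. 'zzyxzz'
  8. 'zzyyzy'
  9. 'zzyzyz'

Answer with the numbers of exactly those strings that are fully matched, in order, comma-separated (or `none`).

1, 2, 3, 4, 5, 6, 7, 8, 9

1 → match
2 → match
3 → match
4 → match
5 → match
6 → match
7 → match
8 → match
9 → match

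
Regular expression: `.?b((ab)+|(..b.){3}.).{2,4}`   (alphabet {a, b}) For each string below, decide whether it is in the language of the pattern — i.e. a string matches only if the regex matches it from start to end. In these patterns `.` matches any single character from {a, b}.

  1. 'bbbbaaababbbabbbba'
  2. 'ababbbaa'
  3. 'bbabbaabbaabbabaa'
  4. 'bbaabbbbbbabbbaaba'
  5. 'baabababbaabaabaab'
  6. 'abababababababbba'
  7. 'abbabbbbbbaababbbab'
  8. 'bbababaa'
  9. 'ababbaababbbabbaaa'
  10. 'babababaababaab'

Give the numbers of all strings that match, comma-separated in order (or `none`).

1, 2, 3, 4, 5, 6, 7, 8

1 → match
2 → match
3 → match
4 → match
5 → match
6 → match
7 → match
8 → match
9 → no match
10 → no match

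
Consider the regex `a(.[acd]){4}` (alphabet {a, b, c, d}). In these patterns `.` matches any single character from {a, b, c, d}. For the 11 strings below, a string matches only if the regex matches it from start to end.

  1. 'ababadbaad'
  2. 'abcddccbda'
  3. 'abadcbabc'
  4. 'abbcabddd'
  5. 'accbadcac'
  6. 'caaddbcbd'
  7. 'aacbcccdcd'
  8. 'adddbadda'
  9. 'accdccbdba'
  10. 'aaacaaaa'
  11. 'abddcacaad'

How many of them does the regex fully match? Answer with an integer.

1. 'ababadbaad' → no match
2. 'abcddccbda' → no match
3. 'abadcbabc' → match
4. 'abbcabddd' → no match
5. 'accbadcac' → match
6. 'caaddbcbd' → no match — must start with 'a'
7. 'aacbcccdcd' → no match
8. 'adddbadda' → no match
9. 'accdccbdba' → no match
10. 'aaacaaaa' → no match
11. 'abddcacaad' → no match
Total matched: 2

2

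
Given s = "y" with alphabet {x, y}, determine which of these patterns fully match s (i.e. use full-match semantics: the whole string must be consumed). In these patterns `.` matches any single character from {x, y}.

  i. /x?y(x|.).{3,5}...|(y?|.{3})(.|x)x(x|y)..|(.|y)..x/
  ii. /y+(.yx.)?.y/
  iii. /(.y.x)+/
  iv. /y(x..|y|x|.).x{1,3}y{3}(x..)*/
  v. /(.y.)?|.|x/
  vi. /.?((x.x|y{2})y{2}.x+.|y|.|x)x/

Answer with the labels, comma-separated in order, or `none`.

i → no match
ii → no match
iii → no match — must end with "x"
iv → no match
v → match
vi → no match — must end with "x"

v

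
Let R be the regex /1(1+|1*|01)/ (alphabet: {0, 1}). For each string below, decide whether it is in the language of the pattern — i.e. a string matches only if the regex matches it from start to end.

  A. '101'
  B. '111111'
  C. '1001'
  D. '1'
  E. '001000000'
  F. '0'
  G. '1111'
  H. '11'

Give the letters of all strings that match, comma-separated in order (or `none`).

A, B, D, G, H

A → match
B → match
C → no match
D → match
E → no match — must start with '1'
F → no match — must start with '1'
G → match
H → match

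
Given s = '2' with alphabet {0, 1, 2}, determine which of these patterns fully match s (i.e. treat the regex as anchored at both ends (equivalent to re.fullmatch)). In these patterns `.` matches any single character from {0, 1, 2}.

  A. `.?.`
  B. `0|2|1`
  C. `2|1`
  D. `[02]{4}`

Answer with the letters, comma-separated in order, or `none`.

A, B, C

A → match
B → match
C → match
D → no match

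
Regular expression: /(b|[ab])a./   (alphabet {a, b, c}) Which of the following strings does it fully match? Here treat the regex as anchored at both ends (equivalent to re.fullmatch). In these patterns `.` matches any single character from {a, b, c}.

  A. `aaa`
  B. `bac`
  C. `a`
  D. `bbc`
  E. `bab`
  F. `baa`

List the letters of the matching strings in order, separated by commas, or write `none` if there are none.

A → match
B → match
C → no match
D → no match
E → match
F → match

A, B, E, F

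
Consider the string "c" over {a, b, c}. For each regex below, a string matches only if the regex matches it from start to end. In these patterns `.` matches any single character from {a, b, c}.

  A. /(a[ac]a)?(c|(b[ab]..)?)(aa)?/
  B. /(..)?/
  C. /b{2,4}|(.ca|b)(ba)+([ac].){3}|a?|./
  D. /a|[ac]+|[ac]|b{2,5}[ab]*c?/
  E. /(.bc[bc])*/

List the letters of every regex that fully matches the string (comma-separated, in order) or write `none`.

A → match
B → no match
C → match
D → match
E → no match

A, C, D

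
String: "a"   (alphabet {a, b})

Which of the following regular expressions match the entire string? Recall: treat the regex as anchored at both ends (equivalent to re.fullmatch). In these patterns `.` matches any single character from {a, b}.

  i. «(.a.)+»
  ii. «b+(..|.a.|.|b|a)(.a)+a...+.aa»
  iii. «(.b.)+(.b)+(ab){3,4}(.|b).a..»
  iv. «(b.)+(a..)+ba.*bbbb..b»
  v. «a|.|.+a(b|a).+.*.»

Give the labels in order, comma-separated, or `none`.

v

i → no match
ii → no match — must start with "b"
iii → no match
iv → no match — must start with "b"
v → match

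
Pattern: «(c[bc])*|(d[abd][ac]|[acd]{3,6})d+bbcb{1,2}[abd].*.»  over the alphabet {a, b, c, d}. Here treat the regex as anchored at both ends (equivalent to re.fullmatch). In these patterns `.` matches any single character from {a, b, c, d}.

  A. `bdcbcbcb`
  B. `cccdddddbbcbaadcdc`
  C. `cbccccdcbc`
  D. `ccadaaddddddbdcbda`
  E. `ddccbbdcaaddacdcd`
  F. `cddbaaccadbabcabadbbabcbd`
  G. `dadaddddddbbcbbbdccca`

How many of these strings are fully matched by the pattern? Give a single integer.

A → no match
B → match
C → no match
D → no match
E → no match
F → no match
G → match
Total matched: 2

2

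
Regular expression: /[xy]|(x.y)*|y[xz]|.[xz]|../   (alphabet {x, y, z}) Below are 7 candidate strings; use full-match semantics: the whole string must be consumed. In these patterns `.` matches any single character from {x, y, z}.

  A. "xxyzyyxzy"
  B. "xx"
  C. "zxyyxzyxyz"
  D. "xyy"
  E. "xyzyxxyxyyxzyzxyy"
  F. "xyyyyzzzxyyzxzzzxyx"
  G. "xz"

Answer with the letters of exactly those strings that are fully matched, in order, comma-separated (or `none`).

A → no match
B → match
C → no match
D → match
E → no match
F → no match
G → match

B, D, G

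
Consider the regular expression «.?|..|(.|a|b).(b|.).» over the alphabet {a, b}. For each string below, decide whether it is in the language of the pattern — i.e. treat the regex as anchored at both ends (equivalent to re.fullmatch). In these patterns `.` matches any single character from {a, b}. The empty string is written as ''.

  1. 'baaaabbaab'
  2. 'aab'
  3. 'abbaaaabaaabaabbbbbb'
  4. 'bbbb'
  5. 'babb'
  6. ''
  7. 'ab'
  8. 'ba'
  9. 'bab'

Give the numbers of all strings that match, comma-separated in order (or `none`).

4, 5, 6, 7, 8

1. 'baaaabbaab' → no match
2. 'aab' → no match
3 → no match
4. 'bbbb' → match
5. 'babb' → match
6. '' → match
7. 'ab' → match
8. 'ba' → match
9. 'bab' → no match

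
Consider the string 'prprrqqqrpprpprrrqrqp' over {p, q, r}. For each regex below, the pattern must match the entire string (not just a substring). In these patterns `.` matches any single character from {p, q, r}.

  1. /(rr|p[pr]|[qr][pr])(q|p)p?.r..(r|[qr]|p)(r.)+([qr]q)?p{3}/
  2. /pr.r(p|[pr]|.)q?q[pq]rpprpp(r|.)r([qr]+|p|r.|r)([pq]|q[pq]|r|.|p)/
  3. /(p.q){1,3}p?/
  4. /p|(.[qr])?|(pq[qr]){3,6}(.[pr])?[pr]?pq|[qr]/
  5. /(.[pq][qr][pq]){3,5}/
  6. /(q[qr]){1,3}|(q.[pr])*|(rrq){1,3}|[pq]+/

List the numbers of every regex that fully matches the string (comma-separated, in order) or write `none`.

2

1 → no match
2 → match
3 → no match
4 → no match
5 → no match
6 → no match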